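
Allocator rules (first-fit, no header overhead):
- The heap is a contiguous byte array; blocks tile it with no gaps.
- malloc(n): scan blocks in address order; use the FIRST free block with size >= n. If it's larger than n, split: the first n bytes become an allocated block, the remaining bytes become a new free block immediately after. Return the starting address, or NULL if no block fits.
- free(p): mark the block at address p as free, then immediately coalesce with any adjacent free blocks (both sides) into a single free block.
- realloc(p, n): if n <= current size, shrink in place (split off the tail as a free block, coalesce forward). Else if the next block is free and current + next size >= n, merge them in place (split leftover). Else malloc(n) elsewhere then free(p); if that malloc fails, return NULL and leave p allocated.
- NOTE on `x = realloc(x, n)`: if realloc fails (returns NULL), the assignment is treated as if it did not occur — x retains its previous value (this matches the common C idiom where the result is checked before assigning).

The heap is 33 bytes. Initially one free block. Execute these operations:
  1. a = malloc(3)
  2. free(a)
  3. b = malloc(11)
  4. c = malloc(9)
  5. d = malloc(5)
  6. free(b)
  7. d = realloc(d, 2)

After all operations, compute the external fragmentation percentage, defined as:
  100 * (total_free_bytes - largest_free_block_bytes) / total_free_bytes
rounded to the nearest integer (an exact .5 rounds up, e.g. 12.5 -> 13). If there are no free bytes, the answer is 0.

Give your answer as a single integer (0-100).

Op 1: a = malloc(3) -> a = 0; heap: [0-2 ALLOC][3-32 FREE]
Op 2: free(a) -> (freed a); heap: [0-32 FREE]
Op 3: b = malloc(11) -> b = 0; heap: [0-10 ALLOC][11-32 FREE]
Op 4: c = malloc(9) -> c = 11; heap: [0-10 ALLOC][11-19 ALLOC][20-32 FREE]
Op 5: d = malloc(5) -> d = 20; heap: [0-10 ALLOC][11-19 ALLOC][20-24 ALLOC][25-32 FREE]
Op 6: free(b) -> (freed b); heap: [0-10 FREE][11-19 ALLOC][20-24 ALLOC][25-32 FREE]
Op 7: d = realloc(d, 2) -> d = 20; heap: [0-10 FREE][11-19 ALLOC][20-21 ALLOC][22-32 FREE]
Free blocks: [11 11] total_free=22 largest=11 -> 100*(22-11)/22 = 1100/22 = 50

Answer: 50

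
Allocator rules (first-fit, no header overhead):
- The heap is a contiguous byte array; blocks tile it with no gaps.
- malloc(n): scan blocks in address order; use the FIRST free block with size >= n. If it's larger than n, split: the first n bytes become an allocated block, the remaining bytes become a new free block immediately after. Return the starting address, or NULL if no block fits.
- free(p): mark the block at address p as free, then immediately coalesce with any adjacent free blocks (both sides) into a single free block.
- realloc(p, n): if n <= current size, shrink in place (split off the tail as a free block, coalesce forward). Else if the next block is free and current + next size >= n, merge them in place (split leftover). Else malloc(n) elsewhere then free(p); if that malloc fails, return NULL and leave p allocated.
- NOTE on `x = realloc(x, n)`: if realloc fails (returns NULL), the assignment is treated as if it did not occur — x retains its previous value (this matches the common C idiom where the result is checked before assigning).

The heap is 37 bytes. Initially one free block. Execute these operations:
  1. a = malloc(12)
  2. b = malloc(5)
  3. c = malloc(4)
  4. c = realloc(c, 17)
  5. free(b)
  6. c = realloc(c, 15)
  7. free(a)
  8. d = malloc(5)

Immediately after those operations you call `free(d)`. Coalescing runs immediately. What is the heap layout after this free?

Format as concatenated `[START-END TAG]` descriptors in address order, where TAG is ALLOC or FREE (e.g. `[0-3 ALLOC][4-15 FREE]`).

Op 1: a = malloc(12) -> a = 0; heap: [0-11 ALLOC][12-36 FREE]
Op 2: b = malloc(5) -> b = 12; heap: [0-11 ALLOC][12-16 ALLOC][17-36 FREE]
Op 3: c = malloc(4) -> c = 17; heap: [0-11 ALLOC][12-16 ALLOC][17-20 ALLOC][21-36 FREE]
Op 4: c = realloc(c, 17) -> c = 17; heap: [0-11 ALLOC][12-16 ALLOC][17-33 ALLOC][34-36 FREE]
Op 5: free(b) -> (freed b); heap: [0-11 ALLOC][12-16 FREE][17-33 ALLOC][34-36 FREE]
Op 6: c = realloc(c, 15) -> c = 17; heap: [0-11 ALLOC][12-16 FREE][17-31 ALLOC][32-36 FREE]
Op 7: free(a) -> (freed a); heap: [0-16 FREE][17-31 ALLOC][32-36 FREE]
Op 8: d = malloc(5) -> d = 0; heap: [0-4 ALLOC][5-16 FREE][17-31 ALLOC][32-36 FREE]
free(d): d = 0 -> block [0-4 ALLOC]; mark free, coalesce with adjacent free neighbors -> [0-16 FREE][17-31 ALLOC][32-36 FREE]

Answer: [0-16 FREE][17-31 ALLOC][32-36 FREE]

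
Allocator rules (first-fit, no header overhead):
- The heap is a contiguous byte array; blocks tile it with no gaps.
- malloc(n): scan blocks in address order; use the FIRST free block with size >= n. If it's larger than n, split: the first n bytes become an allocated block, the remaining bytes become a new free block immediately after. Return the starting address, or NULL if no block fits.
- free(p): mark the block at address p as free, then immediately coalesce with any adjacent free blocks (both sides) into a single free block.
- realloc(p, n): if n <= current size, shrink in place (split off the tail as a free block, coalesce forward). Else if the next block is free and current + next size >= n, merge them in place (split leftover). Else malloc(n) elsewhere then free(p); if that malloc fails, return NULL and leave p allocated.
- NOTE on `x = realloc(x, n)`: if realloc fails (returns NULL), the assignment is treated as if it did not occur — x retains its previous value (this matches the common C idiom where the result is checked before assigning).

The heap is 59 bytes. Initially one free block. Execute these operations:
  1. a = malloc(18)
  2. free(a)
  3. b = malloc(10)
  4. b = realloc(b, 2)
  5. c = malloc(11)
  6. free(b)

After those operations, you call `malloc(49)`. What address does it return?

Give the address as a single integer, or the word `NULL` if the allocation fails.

Answer: NULL

Derivation:
Op 1: a = malloc(18) -> a = 0; heap: [0-17 ALLOC][18-58 FREE]
Op 2: free(a) -> (freed a); heap: [0-58 FREE]
Op 3: b = malloc(10) -> b = 0; heap: [0-9 ALLOC][10-58 FREE]
Op 4: b = realloc(b, 2) -> b = 0; heap: [0-1 ALLOC][2-58 FREE]
Op 5: c = malloc(11) -> c = 2; heap: [0-1 ALLOC][2-12 ALLOC][13-58 FREE]
Op 6: free(b) -> (freed b); heap: [0-1 FREE][2-12 ALLOC][13-58 FREE]
malloc(49): first-fit scan over [0-1 FREE][2-12 ALLOC][13-58 FREE] -> NULL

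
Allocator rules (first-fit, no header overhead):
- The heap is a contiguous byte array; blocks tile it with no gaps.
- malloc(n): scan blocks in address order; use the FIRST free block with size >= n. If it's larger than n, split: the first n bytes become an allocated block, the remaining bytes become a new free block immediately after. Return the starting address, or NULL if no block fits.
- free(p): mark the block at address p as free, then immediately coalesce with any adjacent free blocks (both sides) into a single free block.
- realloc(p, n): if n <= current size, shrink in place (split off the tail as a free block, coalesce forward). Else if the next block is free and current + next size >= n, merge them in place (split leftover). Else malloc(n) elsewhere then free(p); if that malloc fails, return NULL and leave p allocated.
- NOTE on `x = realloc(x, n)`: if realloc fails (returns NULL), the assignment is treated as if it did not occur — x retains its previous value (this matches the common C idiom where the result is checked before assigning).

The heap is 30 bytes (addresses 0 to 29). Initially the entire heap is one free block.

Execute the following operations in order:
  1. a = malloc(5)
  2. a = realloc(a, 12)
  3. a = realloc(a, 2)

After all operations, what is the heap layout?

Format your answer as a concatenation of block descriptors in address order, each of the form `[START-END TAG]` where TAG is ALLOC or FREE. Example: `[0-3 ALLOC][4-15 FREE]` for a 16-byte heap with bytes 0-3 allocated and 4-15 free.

Op 1: a = malloc(5) -> a = 0; heap: [0-4 ALLOC][5-29 FREE]
Op 2: a = realloc(a, 12) -> a = 0; heap: [0-11 ALLOC][12-29 FREE]
Op 3: a = realloc(a, 2) -> a = 0; heap: [0-1 ALLOC][2-29 FREE]

Answer: [0-1 ALLOC][2-29 FREE]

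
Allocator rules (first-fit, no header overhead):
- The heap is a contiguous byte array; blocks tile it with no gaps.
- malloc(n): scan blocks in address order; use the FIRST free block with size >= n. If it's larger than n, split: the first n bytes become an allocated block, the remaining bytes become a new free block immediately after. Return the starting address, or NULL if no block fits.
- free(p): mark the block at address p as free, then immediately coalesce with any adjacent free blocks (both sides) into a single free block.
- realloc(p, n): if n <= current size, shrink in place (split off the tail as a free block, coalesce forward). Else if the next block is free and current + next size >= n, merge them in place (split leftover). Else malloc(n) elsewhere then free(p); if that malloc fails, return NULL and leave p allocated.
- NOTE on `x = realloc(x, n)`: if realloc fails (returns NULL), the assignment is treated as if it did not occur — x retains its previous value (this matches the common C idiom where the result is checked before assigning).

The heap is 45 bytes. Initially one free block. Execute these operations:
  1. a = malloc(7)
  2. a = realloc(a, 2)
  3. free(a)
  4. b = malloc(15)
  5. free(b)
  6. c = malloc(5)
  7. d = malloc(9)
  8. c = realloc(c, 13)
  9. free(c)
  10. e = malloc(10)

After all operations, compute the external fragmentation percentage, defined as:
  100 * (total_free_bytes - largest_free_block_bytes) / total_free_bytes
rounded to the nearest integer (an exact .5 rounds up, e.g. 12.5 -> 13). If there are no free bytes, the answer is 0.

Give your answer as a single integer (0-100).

Op 1: a = malloc(7) -> a = 0; heap: [0-6 ALLOC][7-44 FREE]
Op 2: a = realloc(a, 2) -> a = 0; heap: [0-1 ALLOC][2-44 FREE]
Op 3: free(a) -> (freed a); heap: [0-44 FREE]
Op 4: b = malloc(15) -> b = 0; heap: [0-14 ALLOC][15-44 FREE]
Op 5: free(b) -> (freed b); heap: [0-44 FREE]
Op 6: c = malloc(5) -> c = 0; heap: [0-4 ALLOC][5-44 FREE]
Op 7: d = malloc(9) -> d = 5; heap: [0-4 ALLOC][5-13 ALLOC][14-44 FREE]
Op 8: c = realloc(c, 13) -> c = 14; heap: [0-4 FREE][5-13 ALLOC][14-26 ALLOC][27-44 FREE]
Op 9: free(c) -> (freed c); heap: [0-4 FREE][5-13 ALLOC][14-44 FREE]
Op 10: e = malloc(10) -> e = 14; heap: [0-4 FREE][5-13 ALLOC][14-23 ALLOC][24-44 FREE]
Free blocks: [5 21] total_free=26 largest=21 -> 100*(26-21)/26 = 500/26 ≈ 19.231 -> rounds to 19

Answer: 19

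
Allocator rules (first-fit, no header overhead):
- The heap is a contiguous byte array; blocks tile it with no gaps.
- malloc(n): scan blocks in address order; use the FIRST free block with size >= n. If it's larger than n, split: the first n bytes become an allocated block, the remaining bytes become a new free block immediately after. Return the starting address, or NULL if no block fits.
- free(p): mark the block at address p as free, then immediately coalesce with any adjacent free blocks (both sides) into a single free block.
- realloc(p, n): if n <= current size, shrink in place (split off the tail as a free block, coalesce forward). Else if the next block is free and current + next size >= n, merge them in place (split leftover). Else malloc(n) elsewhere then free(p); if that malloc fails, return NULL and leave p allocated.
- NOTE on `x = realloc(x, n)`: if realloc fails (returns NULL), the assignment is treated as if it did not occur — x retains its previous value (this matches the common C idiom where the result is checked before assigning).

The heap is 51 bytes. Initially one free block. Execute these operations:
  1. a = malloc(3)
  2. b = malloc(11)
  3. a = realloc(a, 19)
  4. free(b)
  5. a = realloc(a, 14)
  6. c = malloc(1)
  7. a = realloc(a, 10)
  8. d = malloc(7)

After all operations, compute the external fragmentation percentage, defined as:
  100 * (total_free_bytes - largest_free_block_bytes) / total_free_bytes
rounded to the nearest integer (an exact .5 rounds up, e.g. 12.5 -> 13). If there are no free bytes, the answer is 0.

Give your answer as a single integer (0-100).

Op 1: a = malloc(3) -> a = 0; heap: [0-2 ALLOC][3-50 FREE]
Op 2: b = malloc(11) -> b = 3; heap: [0-2 ALLOC][3-13 ALLOC][14-50 FREE]
Op 3: a = realloc(a, 19) -> a = 14; heap: [0-2 FREE][3-13 ALLOC][14-32 ALLOC][33-50 FREE]
Op 4: free(b) -> (freed b); heap: [0-13 FREE][14-32 ALLOC][33-50 FREE]
Op 5: a = realloc(a, 14) -> a = 14; heap: [0-13 FREE][14-27 ALLOC][28-50 FREE]
Op 6: c = malloc(1) -> c = 0; heap: [0-0 ALLOC][1-13 FREE][14-27 ALLOC][28-50 FREE]
Op 7: a = realloc(a, 10) -> a = 14; heap: [0-0 ALLOC][1-13 FREE][14-23 ALLOC][24-50 FREE]
Op 8: d = malloc(7) -> d = 1; heap: [0-0 ALLOC][1-7 ALLOC][8-13 FREE][14-23 ALLOC][24-50 FREE]
Free blocks: [6 27] total_free=33 largest=27 -> 100*(33-27)/33 = 600/33 ≈ 18.182 -> rounds to 18

Answer: 18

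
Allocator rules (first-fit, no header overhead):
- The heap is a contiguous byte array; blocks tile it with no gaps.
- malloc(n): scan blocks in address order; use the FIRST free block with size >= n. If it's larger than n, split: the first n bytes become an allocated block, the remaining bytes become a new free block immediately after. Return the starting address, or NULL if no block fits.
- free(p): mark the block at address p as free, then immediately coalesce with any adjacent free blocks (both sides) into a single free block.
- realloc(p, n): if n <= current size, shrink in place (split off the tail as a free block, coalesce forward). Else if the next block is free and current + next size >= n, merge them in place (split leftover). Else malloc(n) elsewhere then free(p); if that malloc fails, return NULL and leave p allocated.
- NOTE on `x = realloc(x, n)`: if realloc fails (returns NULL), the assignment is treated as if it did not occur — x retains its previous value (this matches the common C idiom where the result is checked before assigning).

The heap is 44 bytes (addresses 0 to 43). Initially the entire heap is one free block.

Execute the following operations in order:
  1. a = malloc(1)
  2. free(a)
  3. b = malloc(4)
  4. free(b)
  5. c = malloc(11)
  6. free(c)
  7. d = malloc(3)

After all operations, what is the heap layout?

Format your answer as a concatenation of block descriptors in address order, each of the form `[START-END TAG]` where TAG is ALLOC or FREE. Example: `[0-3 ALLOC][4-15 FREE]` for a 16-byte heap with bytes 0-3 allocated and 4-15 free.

Op 1: a = malloc(1) -> a = 0; heap: [0-0 ALLOC][1-43 FREE]
Op 2: free(a) -> (freed a); heap: [0-43 FREE]
Op 3: b = malloc(4) -> b = 0; heap: [0-3 ALLOC][4-43 FREE]
Op 4: free(b) -> (freed b); heap: [0-43 FREE]
Op 5: c = malloc(11) -> c = 0; heap: [0-10 ALLOC][11-43 FREE]
Op 6: free(c) -> (freed c); heap: [0-43 FREE]
Op 7: d = malloc(3) -> d = 0; heap: [0-2 ALLOC][3-43 FREE]

Answer: [0-2 ALLOC][3-43 FREE]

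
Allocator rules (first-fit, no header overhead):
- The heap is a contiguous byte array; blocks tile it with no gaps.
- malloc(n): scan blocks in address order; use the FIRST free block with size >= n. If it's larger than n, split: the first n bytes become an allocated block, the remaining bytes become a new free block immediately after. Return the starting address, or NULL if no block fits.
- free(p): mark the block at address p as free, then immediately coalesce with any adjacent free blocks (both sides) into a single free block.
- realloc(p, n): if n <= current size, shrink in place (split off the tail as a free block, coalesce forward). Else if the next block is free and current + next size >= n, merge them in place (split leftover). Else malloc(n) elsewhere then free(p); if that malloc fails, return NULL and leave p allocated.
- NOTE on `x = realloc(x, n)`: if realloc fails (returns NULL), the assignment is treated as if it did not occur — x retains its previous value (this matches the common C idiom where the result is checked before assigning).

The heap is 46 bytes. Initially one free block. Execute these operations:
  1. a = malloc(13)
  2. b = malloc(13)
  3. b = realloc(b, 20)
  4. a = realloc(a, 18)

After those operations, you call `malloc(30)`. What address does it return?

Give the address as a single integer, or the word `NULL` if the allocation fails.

Answer: NULL

Derivation:
Op 1: a = malloc(13) -> a = 0; heap: [0-12 ALLOC][13-45 FREE]
Op 2: b = malloc(13) -> b = 13; heap: [0-12 ALLOC][13-25 ALLOC][26-45 FREE]
Op 3: b = realloc(b, 20) -> b = 13; heap: [0-12 ALLOC][13-32 ALLOC][33-45 FREE]
Op 4: a = realloc(a, 18) -> NULL (a unchanged); heap: [0-12 ALLOC][13-32 ALLOC][33-45 FREE]
malloc(30): first-fit scan over [0-12 ALLOC][13-32 ALLOC][33-45 FREE] -> NULL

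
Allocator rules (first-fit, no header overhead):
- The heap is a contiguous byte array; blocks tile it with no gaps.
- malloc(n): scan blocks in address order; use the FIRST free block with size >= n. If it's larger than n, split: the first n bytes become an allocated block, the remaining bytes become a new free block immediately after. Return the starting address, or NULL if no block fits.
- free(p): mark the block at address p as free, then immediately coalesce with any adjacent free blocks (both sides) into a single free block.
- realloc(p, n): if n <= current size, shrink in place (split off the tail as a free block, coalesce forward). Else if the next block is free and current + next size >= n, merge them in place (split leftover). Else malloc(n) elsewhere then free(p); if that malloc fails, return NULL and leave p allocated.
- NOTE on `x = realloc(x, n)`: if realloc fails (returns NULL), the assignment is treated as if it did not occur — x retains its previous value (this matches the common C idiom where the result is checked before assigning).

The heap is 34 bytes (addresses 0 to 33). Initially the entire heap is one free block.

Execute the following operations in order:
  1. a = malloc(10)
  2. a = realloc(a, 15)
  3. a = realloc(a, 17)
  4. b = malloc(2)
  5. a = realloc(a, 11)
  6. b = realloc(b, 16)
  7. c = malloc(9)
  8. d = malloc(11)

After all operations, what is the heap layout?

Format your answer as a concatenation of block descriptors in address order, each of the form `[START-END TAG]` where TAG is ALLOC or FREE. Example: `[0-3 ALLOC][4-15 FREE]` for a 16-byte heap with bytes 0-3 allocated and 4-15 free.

Op 1: a = malloc(10) -> a = 0; heap: [0-9 ALLOC][10-33 FREE]
Op 2: a = realloc(a, 15) -> a = 0; heap: [0-14 ALLOC][15-33 FREE]
Op 3: a = realloc(a, 17) -> a = 0; heap: [0-16 ALLOC][17-33 FREE]
Op 4: b = malloc(2) -> b = 17; heap: [0-16 ALLOC][17-18 ALLOC][19-33 FREE]
Op 5: a = realloc(a, 11) -> a = 0; heap: [0-10 ALLOC][11-16 FREE][17-18 ALLOC][19-33 FREE]
Op 6: b = realloc(b, 16) -> b = 17; heap: [0-10 ALLOC][11-16 FREE][17-32 ALLOC][33-33 FREE]
Op 7: c = malloc(9) -> c = NULL; heap: [0-10 ALLOC][11-16 FREE][17-32 ALLOC][33-33 FREE]
Op 8: d = malloc(11) -> d = NULL; heap: [0-10 ALLOC][11-16 FREE][17-32 ALLOC][33-33 FREE]

Answer: [0-10 ALLOC][11-16 FREE][17-32 ALLOC][33-33 FREE]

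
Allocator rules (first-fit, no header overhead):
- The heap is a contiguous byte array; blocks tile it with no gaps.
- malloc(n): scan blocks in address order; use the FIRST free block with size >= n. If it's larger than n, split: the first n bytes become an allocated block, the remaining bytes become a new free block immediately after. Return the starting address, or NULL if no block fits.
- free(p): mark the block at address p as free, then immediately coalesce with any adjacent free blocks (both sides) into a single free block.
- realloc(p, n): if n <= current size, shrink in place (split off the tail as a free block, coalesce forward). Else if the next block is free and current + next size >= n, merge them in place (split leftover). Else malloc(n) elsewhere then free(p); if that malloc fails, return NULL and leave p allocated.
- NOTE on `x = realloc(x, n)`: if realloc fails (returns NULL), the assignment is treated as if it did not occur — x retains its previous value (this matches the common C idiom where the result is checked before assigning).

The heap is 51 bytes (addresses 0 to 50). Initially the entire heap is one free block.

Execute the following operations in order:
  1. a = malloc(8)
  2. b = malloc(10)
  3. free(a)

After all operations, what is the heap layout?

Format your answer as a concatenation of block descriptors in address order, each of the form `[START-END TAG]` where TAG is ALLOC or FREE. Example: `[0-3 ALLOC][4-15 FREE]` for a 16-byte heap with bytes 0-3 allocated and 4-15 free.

Op 1: a = malloc(8) -> a = 0; heap: [0-7 ALLOC][8-50 FREE]
Op 2: b = malloc(10) -> b = 8; heap: [0-7 ALLOC][8-17 ALLOC][18-50 FREE]
Op 3: free(a) -> (freed a); heap: [0-7 FREE][8-17 ALLOC][18-50 FREE]

Answer: [0-7 FREE][8-17 ALLOC][18-50 FREE]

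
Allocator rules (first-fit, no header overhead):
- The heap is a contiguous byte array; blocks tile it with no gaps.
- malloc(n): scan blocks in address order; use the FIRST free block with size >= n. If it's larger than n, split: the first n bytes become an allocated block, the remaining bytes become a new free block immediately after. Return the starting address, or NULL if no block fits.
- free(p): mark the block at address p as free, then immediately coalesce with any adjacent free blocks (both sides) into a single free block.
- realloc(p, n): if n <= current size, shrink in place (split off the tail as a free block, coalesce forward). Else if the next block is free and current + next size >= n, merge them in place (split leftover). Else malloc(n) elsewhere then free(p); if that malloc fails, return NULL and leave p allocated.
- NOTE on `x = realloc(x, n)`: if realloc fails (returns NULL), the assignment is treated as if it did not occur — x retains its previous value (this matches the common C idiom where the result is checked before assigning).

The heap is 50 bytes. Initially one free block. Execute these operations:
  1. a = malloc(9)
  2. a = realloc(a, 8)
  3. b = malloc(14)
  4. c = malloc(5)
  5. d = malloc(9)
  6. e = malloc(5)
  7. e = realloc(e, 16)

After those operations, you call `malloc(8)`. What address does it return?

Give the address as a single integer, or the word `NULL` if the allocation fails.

Answer: 41

Derivation:
Op 1: a = malloc(9) -> a = 0; heap: [0-8 ALLOC][9-49 FREE]
Op 2: a = realloc(a, 8) -> a = 0; heap: [0-7 ALLOC][8-49 FREE]
Op 3: b = malloc(14) -> b = 8; heap: [0-7 ALLOC][8-21 ALLOC][22-49 FREE]
Op 4: c = malloc(5) -> c = 22; heap: [0-7 ALLOC][8-21 ALLOC][22-26 ALLOC][27-49 FREE]
Op 5: d = malloc(9) -> d = 27; heap: [0-7 ALLOC][8-21 ALLOC][22-26 ALLOC][27-35 ALLOC][36-49 FREE]
Op 6: e = malloc(5) -> e = 36; heap: [0-7 ALLOC][8-21 ALLOC][22-26 ALLOC][27-35 ALLOC][36-40 ALLOC][41-49 FREE]
Op 7: e = realloc(e, 16) -> NULL (e unchanged); heap: [0-7 ALLOC][8-21 ALLOC][22-26 ALLOC][27-35 ALLOC][36-40 ALLOC][41-49 FREE]
malloc(8): first-fit scan over [0-7 ALLOC][8-21 ALLOC][22-26 ALLOC][27-35 ALLOC][36-40 ALLOC][41-49 FREE] -> 41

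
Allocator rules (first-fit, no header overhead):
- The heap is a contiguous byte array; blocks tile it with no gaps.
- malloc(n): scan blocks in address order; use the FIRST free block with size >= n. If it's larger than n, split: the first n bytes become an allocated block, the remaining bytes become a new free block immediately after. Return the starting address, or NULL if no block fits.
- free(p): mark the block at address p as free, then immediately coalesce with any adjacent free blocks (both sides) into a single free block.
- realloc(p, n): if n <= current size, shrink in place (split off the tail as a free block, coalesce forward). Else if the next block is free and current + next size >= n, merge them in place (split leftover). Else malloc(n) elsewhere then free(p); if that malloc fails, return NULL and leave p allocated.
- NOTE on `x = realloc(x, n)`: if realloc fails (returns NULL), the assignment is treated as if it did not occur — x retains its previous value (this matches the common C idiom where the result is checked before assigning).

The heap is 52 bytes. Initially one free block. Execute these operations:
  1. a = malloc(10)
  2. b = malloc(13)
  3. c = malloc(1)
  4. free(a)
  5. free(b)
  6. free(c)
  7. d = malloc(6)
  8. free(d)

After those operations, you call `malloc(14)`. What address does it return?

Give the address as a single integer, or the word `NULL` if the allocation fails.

Answer: 0

Derivation:
Op 1: a = malloc(10) -> a = 0; heap: [0-9 ALLOC][10-51 FREE]
Op 2: b = malloc(13) -> b = 10; heap: [0-9 ALLOC][10-22 ALLOC][23-51 FREE]
Op 3: c = malloc(1) -> c = 23; heap: [0-9 ALLOC][10-22 ALLOC][23-23 ALLOC][24-51 FREE]
Op 4: free(a) -> (freed a); heap: [0-9 FREE][10-22 ALLOC][23-23 ALLOC][24-51 FREE]
Op 5: free(b) -> (freed b); heap: [0-22 FREE][23-23 ALLOC][24-51 FREE]
Op 6: free(c) -> (freed c); heap: [0-51 FREE]
Op 7: d = malloc(6) -> d = 0; heap: [0-5 ALLOC][6-51 FREE]
Op 8: free(d) -> (freed d); heap: [0-51 FREE]
malloc(14): first-fit scan over [0-51 FREE] -> 0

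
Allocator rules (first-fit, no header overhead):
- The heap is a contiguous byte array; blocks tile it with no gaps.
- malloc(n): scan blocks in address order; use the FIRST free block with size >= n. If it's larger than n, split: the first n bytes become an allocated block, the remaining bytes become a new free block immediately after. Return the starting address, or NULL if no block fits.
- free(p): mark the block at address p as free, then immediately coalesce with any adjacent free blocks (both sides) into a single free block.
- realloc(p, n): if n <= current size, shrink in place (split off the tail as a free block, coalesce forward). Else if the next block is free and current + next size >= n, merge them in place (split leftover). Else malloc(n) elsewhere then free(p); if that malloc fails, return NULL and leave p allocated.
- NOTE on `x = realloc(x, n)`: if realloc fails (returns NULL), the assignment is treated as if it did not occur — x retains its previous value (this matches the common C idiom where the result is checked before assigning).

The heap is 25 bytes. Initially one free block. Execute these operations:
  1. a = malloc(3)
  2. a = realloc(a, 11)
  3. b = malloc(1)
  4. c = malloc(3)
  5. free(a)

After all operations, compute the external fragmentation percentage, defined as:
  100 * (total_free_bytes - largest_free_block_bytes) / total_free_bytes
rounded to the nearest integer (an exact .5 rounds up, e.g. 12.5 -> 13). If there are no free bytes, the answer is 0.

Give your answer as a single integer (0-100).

Answer: 48

Derivation:
Op 1: a = malloc(3) -> a = 0; heap: [0-2 ALLOC][3-24 FREE]
Op 2: a = realloc(a, 11) -> a = 0; heap: [0-10 ALLOC][11-24 FREE]
Op 3: b = malloc(1) -> b = 11; heap: [0-10 ALLOC][11-11 ALLOC][12-24 FREE]
Op 4: c = malloc(3) -> c = 12; heap: [0-10 ALLOC][11-11 ALLOC][12-14 ALLOC][15-24 FREE]
Op 5: free(a) -> (freed a); heap: [0-10 FREE][11-11 ALLOC][12-14 ALLOC][15-24 FREE]
Free blocks: [11 10] total_free=21 largest=11 -> 100*(21-11)/21 = 1000/21 ≈ 47.619 -> rounds to 48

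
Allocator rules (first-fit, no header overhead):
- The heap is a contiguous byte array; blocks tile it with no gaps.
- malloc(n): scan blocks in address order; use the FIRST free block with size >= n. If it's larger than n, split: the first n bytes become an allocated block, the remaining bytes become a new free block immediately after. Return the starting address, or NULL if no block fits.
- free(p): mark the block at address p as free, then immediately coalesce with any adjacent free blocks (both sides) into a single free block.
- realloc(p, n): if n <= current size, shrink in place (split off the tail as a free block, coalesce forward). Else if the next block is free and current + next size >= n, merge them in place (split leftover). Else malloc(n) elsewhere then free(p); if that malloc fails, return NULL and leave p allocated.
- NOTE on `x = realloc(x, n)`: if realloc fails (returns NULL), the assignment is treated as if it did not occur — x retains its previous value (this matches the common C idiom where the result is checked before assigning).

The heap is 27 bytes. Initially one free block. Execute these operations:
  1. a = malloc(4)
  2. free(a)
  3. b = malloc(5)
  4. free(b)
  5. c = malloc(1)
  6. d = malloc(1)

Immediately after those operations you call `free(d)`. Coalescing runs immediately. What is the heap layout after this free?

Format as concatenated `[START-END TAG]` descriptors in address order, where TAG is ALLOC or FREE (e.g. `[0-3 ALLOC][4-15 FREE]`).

Op 1: a = malloc(4) -> a = 0; heap: [0-3 ALLOC][4-26 FREE]
Op 2: free(a) -> (freed a); heap: [0-26 FREE]
Op 3: b = malloc(5) -> b = 0; heap: [0-4 ALLOC][5-26 FREE]
Op 4: free(b) -> (freed b); heap: [0-26 FREE]
Op 5: c = malloc(1) -> c = 0; heap: [0-0 ALLOC][1-26 FREE]
Op 6: d = malloc(1) -> d = 1; heap: [0-0 ALLOC][1-1 ALLOC][2-26 FREE]
free(d): d = 1 -> block [1-1 ALLOC]; mark free, coalesce with adjacent free neighbors -> [0-0 ALLOC][1-26 FREE]

Answer: [0-0 ALLOC][1-26 FREE]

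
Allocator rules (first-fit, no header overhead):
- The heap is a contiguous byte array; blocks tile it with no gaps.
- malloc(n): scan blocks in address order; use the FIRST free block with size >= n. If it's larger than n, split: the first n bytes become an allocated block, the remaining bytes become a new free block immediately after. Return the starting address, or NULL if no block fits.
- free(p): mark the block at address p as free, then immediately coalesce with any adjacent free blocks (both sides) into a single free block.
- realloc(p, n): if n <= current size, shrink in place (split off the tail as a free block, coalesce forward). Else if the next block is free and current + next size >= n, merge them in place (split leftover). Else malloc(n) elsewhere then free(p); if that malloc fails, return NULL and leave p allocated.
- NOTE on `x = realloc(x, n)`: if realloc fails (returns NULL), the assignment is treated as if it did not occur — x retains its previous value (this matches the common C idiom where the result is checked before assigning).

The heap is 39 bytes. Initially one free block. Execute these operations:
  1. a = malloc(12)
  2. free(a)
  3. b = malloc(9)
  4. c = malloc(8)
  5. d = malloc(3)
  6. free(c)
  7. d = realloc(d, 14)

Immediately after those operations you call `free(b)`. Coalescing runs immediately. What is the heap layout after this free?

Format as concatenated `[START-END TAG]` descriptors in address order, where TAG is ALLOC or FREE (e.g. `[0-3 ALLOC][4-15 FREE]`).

Op 1: a = malloc(12) -> a = 0; heap: [0-11 ALLOC][12-38 FREE]
Op 2: free(a) -> (freed a); heap: [0-38 FREE]
Op 3: b = malloc(9) -> b = 0; heap: [0-8 ALLOC][9-38 FREE]
Op 4: c = malloc(8) -> c = 9; heap: [0-8 ALLOC][9-16 ALLOC][17-38 FREE]
Op 5: d = malloc(3) -> d = 17; heap: [0-8 ALLOC][9-16 ALLOC][17-19 ALLOC][20-38 FREE]
Op 6: free(c) -> (freed c); heap: [0-8 ALLOC][9-16 FREE][17-19 ALLOC][20-38 FREE]
Op 7: d = realloc(d, 14) -> d = 17; heap: [0-8 ALLOC][9-16 FREE][17-30 ALLOC][31-38 FREE]
free(b): b = 0 -> block [0-8 ALLOC]; mark free, coalesce with adjacent free neighbors -> [0-16 FREE][17-30 ALLOC][31-38 FREE]

Answer: [0-16 FREE][17-30 ALLOC][31-38 FREE]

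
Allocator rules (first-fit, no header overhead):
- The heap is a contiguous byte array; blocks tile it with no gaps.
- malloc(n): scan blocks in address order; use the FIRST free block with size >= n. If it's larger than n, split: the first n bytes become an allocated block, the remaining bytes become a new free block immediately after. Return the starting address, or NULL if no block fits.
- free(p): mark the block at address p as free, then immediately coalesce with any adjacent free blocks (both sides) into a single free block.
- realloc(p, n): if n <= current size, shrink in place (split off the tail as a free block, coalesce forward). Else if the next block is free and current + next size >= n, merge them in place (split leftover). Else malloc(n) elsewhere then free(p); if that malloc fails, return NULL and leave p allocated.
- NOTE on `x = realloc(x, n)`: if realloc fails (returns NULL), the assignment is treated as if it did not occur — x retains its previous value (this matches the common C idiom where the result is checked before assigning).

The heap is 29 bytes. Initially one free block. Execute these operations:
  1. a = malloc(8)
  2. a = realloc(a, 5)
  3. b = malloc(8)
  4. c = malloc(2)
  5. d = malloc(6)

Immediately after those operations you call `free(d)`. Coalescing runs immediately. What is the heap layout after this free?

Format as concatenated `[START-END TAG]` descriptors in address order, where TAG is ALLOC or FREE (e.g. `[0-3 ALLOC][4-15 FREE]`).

Answer: [0-4 ALLOC][5-12 ALLOC][13-14 ALLOC][15-28 FREE]

Derivation:
Op 1: a = malloc(8) -> a = 0; heap: [0-7 ALLOC][8-28 FREE]
Op 2: a = realloc(a, 5) -> a = 0; heap: [0-4 ALLOC][5-28 FREE]
Op 3: b = malloc(8) -> b = 5; heap: [0-4 ALLOC][5-12 ALLOC][13-28 FREE]
Op 4: c = malloc(2) -> c = 13; heap: [0-4 ALLOC][5-12 ALLOC][13-14 ALLOC][15-28 FREE]
Op 5: d = malloc(6) -> d = 15; heap: [0-4 ALLOC][5-12 ALLOC][13-14 ALLOC][15-20 ALLOC][21-28 FREE]
free(d): d = 15 -> block [15-20 ALLOC]; mark free, coalesce with adjacent free neighbors -> [0-4 ALLOC][5-12 ALLOC][13-14 ALLOC][15-28 FREE]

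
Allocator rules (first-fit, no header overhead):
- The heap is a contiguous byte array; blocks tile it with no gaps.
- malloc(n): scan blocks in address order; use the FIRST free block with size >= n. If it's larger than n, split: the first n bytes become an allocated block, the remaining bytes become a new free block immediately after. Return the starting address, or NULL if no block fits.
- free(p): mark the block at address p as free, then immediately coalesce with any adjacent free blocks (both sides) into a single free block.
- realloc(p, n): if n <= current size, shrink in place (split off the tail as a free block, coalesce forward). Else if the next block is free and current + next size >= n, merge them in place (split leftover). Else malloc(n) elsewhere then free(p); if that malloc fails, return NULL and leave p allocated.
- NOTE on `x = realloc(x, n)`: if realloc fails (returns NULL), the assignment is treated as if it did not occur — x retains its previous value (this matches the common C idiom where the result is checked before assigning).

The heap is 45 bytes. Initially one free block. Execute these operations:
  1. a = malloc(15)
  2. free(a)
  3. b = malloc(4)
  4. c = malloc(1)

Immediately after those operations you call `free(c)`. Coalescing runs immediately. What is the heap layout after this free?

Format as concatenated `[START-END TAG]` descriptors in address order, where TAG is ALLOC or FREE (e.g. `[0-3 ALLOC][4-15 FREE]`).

Op 1: a = malloc(15) -> a = 0; heap: [0-14 ALLOC][15-44 FREE]
Op 2: free(a) -> (freed a); heap: [0-44 FREE]
Op 3: b = malloc(4) -> b = 0; heap: [0-3 ALLOC][4-44 FREE]
Op 4: c = malloc(1) -> c = 4; heap: [0-3 ALLOC][4-4 ALLOC][5-44 FREE]
free(c): c = 4 -> block [4-4 ALLOC]; mark free, coalesce with adjacent free neighbors -> [0-3 ALLOC][4-44 FREE]

Answer: [0-3 ALLOC][4-44 FREE]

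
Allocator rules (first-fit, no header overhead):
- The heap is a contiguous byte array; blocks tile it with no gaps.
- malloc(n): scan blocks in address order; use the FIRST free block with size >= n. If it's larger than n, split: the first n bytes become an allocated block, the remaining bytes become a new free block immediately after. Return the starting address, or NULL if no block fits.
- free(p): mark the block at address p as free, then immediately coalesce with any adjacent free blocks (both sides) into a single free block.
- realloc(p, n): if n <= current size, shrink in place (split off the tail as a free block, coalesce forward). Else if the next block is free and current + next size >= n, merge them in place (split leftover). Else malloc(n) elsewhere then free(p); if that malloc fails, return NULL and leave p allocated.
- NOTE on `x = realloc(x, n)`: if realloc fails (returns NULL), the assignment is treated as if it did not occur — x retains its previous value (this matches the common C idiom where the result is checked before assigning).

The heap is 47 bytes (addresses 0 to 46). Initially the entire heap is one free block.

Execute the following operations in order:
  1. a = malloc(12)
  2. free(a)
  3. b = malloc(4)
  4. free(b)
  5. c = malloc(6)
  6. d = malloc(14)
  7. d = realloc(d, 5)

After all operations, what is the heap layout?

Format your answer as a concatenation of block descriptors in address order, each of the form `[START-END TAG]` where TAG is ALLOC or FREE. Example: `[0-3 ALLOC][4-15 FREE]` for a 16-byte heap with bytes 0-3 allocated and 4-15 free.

Op 1: a = malloc(12) -> a = 0; heap: [0-11 ALLOC][12-46 FREE]
Op 2: free(a) -> (freed a); heap: [0-46 FREE]
Op 3: b = malloc(4) -> b = 0; heap: [0-3 ALLOC][4-46 FREE]
Op 4: free(b) -> (freed b); heap: [0-46 FREE]
Op 5: c = malloc(6) -> c = 0; heap: [0-5 ALLOC][6-46 FREE]
Op 6: d = malloc(14) -> d = 6; heap: [0-5 ALLOC][6-19 ALLOC][20-46 FREE]
Op 7: d = realloc(d, 5) -> d = 6; heap: [0-5 ALLOC][6-10 ALLOC][11-46 FREE]

Answer: [0-5 ALLOC][6-10 ALLOC][11-46 FREE]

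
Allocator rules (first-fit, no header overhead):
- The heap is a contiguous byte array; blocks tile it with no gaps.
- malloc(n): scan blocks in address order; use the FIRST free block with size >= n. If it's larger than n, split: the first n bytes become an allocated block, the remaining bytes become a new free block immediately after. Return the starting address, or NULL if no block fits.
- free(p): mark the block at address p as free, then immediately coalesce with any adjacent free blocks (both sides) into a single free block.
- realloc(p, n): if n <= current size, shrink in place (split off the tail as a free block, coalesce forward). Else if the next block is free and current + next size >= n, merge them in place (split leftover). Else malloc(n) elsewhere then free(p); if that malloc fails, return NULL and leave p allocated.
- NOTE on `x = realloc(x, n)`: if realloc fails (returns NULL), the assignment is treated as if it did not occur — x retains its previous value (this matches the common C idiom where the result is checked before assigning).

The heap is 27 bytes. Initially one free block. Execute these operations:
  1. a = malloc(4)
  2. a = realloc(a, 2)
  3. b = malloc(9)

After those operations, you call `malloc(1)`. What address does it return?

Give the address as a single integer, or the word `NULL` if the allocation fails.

Answer: 11

Derivation:
Op 1: a = malloc(4) -> a = 0; heap: [0-3 ALLOC][4-26 FREE]
Op 2: a = realloc(a, 2) -> a = 0; heap: [0-1 ALLOC][2-26 FREE]
Op 3: b = malloc(9) -> b = 2; heap: [0-1 ALLOC][2-10 ALLOC][11-26 FREE]
malloc(1): first-fit scan over [0-1 ALLOC][2-10 ALLOC][11-26 FREE] -> 11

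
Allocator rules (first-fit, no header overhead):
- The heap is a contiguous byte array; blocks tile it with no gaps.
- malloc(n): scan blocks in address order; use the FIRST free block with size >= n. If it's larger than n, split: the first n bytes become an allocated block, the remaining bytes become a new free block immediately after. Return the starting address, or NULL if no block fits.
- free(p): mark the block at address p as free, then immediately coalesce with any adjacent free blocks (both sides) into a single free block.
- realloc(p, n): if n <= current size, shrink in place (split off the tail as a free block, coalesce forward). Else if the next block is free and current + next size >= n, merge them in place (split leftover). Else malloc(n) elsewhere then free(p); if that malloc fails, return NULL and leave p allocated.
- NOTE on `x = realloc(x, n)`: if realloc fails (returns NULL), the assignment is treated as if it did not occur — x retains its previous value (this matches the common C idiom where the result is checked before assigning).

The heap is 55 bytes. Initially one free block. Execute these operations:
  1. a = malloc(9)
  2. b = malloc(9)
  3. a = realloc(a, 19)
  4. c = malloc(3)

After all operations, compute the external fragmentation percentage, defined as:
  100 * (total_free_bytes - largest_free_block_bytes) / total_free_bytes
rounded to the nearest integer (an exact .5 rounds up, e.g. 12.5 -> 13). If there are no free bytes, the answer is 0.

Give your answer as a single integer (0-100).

Op 1: a = malloc(9) -> a = 0; heap: [0-8 ALLOC][9-54 FREE]
Op 2: b = malloc(9) -> b = 9; heap: [0-8 ALLOC][9-17 ALLOC][18-54 FREE]
Op 3: a = realloc(a, 19) -> a = 18; heap: [0-8 FREE][9-17 ALLOC][18-36 ALLOC][37-54 FREE]
Op 4: c = malloc(3) -> c = 0; heap: [0-2 ALLOC][3-8 FREE][9-17 ALLOC][18-36 ALLOC][37-54 FREE]
Free blocks: [6 18] total_free=24 largest=18 -> 100*(24-18)/24 = 600/24 = 25

Answer: 25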